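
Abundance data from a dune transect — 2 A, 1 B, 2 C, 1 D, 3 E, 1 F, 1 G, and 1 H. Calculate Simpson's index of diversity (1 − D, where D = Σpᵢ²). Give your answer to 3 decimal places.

Total N = 2+1+2+1+3+1+1+1 = 12, so the proportions are 0.16667, 0.08333, 0.16667, 0.08333, 0.25, 0.08333, 0.08333, 0.08333 (working shown to 5 dp, full precision carried).
D = 0.16667² + 0.08333² + 0.16667² + 0.08333² + 0.25² + 0.08333² + 0.08333² + 0.08333² = 0.02778 + 0.00694 + 0.02778 + 0.00694 + 0.06250 + 0.00694 + 0.00694 + 0.00694 = 0.15278.
So 1 − D = 0.84722, i.e. 0.847 to 3 decimal places.

0.847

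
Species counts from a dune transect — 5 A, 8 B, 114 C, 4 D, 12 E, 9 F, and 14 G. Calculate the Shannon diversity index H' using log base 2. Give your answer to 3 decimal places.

Total N = 5+8+114+4+12+9+14 = 166, so the proportions are 0.03012, 0.04819, 0.68675, 0.0241, 0.07229, 0.05422, 0.08434 (working shown to 5 dp, full precision carried).
Each pᵢ log₂ pᵢ term: 0.03012×(-5.05311)=-0.15220, 0.04819×(-4.37504)=-0.21085, 0.68675×(-0.54215)=-0.37232, 0.0241×(-5.37504)=-0.12952, 0.07229×(-3.79008)=-0.27398, 0.05422×(-4.20511)=-0.22799, 0.08434×(-3.56768)=-0.30089.
Sum = -1.66774, so H' = 1.668.

1.668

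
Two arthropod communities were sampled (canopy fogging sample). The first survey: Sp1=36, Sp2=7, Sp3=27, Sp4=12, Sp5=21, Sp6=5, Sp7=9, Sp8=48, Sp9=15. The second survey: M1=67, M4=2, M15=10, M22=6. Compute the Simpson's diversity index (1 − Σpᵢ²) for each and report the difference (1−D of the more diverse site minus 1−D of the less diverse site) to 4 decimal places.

The first survey: N=180, proportions 0.2, 0.038889, 0.15, 0.066667, 0.116667, 0.027778, 0.05, 0.266667, 0.083333, giving 1−D = 0.836605 (working shown to 6 dp, full precision carried).
The second survey: N=85, proportions 0.788235, 0.023529, 0.117647, 0.070588, giving 1−D = 0.359308.
Difference = |0.836605 − 0.359308| = 0.477297, i.e. 0.4773 to 4 decimal places.

0.4773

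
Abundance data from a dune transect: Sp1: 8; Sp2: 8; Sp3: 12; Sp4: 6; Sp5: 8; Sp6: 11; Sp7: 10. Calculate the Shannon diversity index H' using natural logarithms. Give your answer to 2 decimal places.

1.92

Total N = 8+8+12+6+8+11+10 = 63, so the proportions are 0.127, 0.127, 0.1905, 0.0952, 0.127, 0.1746, 0.1587 (working shown to 4 dp, full precision carried).
Each pᵢ ln pᵢ term: 0.127×(-2.0637)=-0.2621, 0.127×(-2.0637)=-0.2621, 0.1905×(-1.6582)=-0.3159, 0.0952×(-2.3514)=-0.2239, 0.127×(-2.0637)=-0.2621, 0.1746×(-1.7452)=-0.3047, 0.1587×(-1.8405)=-0.2922.
Sum = -1.9228, so H' = 1.92.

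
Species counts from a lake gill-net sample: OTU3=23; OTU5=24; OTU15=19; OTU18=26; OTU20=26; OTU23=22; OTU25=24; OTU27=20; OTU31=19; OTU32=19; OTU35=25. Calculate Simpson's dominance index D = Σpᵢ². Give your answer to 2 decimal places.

Total N = 23+24+19+26+26+22+24+20+19+19+25 = 247, so the proportions are 0.0931, 0.0972, 0.0769, 0.1053, 0.1053, 0.0891, 0.0972, 0.081, 0.0769, 0.0769, 0.1012 (working shown to 4 dp, full precision carried).
D = 0.0931² + 0.0972² + 0.0769² + 0.1053² + 0.1053² + 0.0891² + 0.0972² + 0.081² + 0.0769² + 0.0769² + 0.1012² = 0.0087 + 0.0094 + 0.0059 + 0.0111 + 0.0111 + 0.0079 + 0.0094 + 0.0066 + 0.0059 + 0.0059 + 0.0102 = 0.0922.
To 2 decimal places, D = 0.09.

0.09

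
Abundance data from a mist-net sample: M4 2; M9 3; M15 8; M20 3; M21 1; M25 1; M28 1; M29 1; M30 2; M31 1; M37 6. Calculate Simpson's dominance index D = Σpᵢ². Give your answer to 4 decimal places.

0.1558

Total N = 2+3+8+3+1+1+1+1+2+1+6 = 29, so the proportions are 0.068966, 0.103448, 0.275862, 0.103448, 0.034483, 0.034483, 0.034483, 0.034483, 0.068966, 0.034483, 0.206897 (working shown to 6 dp, full precision carried).
D = 0.068966² + 0.103448² + 0.275862² + 0.103448² + 0.034483² + 0.034483² + 0.034483² + 0.034483² + 0.068966² + 0.034483² + 0.206897² = 0.004756 + 0.010702 + 0.076100 + 0.010702 + 0.001189 + 0.001189 + 0.001189 + 0.001189 + 0.004756 + 0.001189 + 0.042806 = 0.155767.
To 4 decimal places, D = 0.1558.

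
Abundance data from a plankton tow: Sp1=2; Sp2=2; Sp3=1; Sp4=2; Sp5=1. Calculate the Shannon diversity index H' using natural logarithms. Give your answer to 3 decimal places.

Total N = 2+2+1+2+1 = 8, so the proportions are 0.25, 0.25, 0.125, 0.25, 0.125 (working shown to 5 dp, full precision carried).
Each pᵢ ln pᵢ term: 0.25×(-1.38629)=-0.34657, 0.25×(-1.38629)=-0.34657, 0.125×(-2.07944)=-0.25993, 0.25×(-1.38629)=-0.34657, 0.125×(-2.07944)=-0.25993.
Sum = -1.55958, so H' = 1.560.

1.560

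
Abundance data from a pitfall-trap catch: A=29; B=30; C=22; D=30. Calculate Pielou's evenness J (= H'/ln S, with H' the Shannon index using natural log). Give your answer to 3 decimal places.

0.994

Total N = 29+30+22+30 = 111, so the proportions are 0.26126, 0.27027, 0.1982, 0.27027 (working shown to 5 dp, full precision carried).
H' = −Σ pᵢ ln pᵢ = −((-0.35067) + (-0.35360) + (-0.32078) + (-0.35360)) = 1.37866.
With S = 4 species, ln S = 1.38629, so J = 1.37866/1.38629 = 0.99449, i.e. 0.994 to 3 decimal places.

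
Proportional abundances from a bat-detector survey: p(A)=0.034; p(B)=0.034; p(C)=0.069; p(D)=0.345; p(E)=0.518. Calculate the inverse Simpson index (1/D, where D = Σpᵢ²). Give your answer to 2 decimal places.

D = 0.034² + 0.034² + 0.069² + 0.345² + 0.518² = 0.00116 + 0.00116 + 0.00476 + 0.11902 + 0.26832 = 0.39442 (working shown to 5 dp, full precision carried).
So 1/D = 2.5354, i.e. 2.54 to 2 decimal places.

2.54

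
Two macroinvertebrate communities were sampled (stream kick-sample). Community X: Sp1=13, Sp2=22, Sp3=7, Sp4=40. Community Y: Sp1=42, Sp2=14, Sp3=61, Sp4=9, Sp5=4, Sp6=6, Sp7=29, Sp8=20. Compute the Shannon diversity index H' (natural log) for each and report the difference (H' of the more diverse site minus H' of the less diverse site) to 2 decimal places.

0.56

Community X: N=82, proportions 0.1585, 0.2683, 0.0854, 0.4878, giving H' = 1.2052 (working shown to 4 dp, full precision carried).
Community Y: N=185, proportions 0.227, 0.0757, 0.3297, 0.0486, 0.0216, 0.0324, 0.1568, 0.1081, giving H' = 1.7699.
Difference = |1.2052 − 1.7699| = 0.5647, i.e. 0.56 to 2 decimal places.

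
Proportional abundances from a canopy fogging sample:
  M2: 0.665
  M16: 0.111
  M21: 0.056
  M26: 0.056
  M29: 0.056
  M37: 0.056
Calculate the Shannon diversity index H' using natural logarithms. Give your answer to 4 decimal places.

Each pᵢ ln pᵢ term (working shown to 6 dp, full precision carried): 0.665×(-0.407968)=-0.271299, 0.111×(-2.198225)=-0.244003, 0.056×(-2.882404)=-0.161415, 0.056×(-2.882404)=-0.161415, 0.056×(-2.882404)=-0.161415, 0.056×(-2.882404)=-0.161415.
Sum = -1.160960, so H' = 1.1610.

1.1610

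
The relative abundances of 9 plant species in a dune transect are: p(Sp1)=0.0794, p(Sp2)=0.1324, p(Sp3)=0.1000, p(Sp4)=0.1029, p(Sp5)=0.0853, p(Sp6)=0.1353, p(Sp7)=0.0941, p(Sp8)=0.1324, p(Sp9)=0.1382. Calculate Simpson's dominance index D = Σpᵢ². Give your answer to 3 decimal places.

0.115

D = 0.0794² + 0.1324² + 0.1² + 0.1029² + 0.0853² + 0.1353² + 0.0941² + 0.1324² + 0.1382² = 0.00630 + 0.01753 + 0.01000 + 0.01059 + 0.00728 + 0.01831 + 0.00885 + 0.01753 + 0.01910 = 0.11549 (working shown to 5 dp, full precision carried).
To 3 decimal places, D = 0.115.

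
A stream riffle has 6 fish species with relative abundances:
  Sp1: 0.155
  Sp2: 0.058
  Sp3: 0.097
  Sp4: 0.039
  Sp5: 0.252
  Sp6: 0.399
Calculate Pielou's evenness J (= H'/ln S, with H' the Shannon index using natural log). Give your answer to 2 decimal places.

0.85

H' = −Σ pᵢ ln pᵢ = −((-0.2890) + (-0.1651) + (-0.2263) + (-0.1265) + (-0.3473) + (-0.3666)) = 1.5209 (working shown to 4 dp, full precision carried).
With S = 6 species, ln S = 1.7918, so J = 1.5209/1.7918 = 0.8488, i.e. 0.85 to 2 decimal places.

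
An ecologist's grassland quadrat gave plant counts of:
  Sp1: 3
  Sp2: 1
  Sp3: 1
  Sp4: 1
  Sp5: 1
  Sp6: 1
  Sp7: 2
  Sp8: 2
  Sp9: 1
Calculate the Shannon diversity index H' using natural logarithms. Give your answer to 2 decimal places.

2.10

Total N = 3+1+1+1+1+1+2+2+1 = 13, so the proportions are 0.2308, 0.0769, 0.0769, 0.0769, 0.0769, 0.0769, 0.1538, 0.1538, 0.0769 (working shown to 4 dp, full precision carried).
Each pᵢ ln pᵢ term: 0.2308×(-1.4663)=-0.3384, 0.0769×(-2.5649)=-0.1973, 0.0769×(-2.5649)=-0.1973, 0.0769×(-2.5649)=-0.1973, 0.0769×(-2.5649)=-0.1973, 0.0769×(-2.5649)=-0.1973, 0.1538×(-1.8718)=-0.2880, 0.1538×(-1.8718)=-0.2880, 0.0769×(-2.5649)=-0.1973.
Sum = -2.0981, so H' = 2.10.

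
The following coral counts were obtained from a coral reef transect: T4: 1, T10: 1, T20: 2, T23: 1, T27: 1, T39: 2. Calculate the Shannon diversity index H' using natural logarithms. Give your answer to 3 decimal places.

1.733

Total N = 1+1+2+1+1+2 = 8, so the proportions are 0.125, 0.125, 0.25, 0.125, 0.125, 0.25 (working shown to 5 dp, full precision carried).
Each pᵢ ln pᵢ term: 0.125×(-2.07944)=-0.25993, 0.125×(-2.07944)=-0.25993, 0.25×(-1.38629)=-0.34657, 0.125×(-2.07944)=-0.25993, 0.125×(-2.07944)=-0.25993, 0.25×(-1.38629)=-0.34657.
Sum = -1.73287, so H' = 1.733.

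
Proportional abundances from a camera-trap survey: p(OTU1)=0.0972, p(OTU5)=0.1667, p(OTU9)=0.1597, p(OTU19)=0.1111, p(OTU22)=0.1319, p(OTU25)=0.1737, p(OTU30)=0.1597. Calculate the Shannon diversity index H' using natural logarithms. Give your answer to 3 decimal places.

1.927

Each pᵢ ln pᵢ term (working shown to 5 dp, full precision carried): 0.0972×(-2.33098)=-0.22657, 0.1667×(-1.79156)=-0.29865, 0.1597×(-1.83446)=-0.29296, 0.1111×(-2.19732)=-0.24412, 0.1319×(-2.02571)=-0.26719, 0.1737×(-1.75043)=-0.30405, 0.1597×(-1.83446)=-0.29296.
Sum = -1.92651, so H' = 1.927.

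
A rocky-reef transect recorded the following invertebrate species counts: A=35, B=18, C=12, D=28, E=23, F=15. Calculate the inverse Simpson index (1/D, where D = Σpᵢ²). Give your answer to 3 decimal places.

5.311

Total N = 35+18+12+28+23+15 = 131, so the proportions are 0.2671756, 0.1374046, 0.0916031, 0.2137405, 0.1755725, 0.1145038 (working shown to 7 dp, full precision carried).
D = 0.2671756² + 0.1374046² + 0.0916031² + 0.2137405² + 0.1755725² + 0.1145038² = 0.0713828 + 0.0188800 + 0.0083911 + 0.0456850 + 0.0308257 + 0.0131111 = 0.1882757.
So 1/D = 5.31136, i.e. 5.311 to 3 decimal places.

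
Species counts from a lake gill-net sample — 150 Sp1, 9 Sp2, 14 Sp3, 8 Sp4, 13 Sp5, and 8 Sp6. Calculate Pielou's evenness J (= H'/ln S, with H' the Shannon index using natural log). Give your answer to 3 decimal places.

0.545

Total N = 150+9+14+8+13+8 = 202, so the proportions are 0.74257, 0.04455, 0.06931, 0.0396, 0.06436, 0.0396 (working shown to 5 dp, full precision carried).
H' = −Σ pᵢ ln pᵢ = −((-0.22101) + (-0.13861) + (-0.18499) + (-0.12787) + (-0.17655) + (-0.12787)) = 0.97692.
With S = 6 species, ln S = 1.79176, so J = 0.97692/1.79176 = 0.54523, i.e. 0.545 to 3 decimal places.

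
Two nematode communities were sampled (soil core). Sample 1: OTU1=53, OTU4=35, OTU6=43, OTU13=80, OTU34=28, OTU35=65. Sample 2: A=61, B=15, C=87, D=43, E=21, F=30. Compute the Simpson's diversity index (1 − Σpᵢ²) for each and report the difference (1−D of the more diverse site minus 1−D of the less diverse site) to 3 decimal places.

0.036

Sample 1: N=304, proportions 0.17434, 0.11513, 0.14145, 0.26316, 0.09211, 0.21382, giving 1−D = 0.81289 (working shown to 5 dp, full precision carried).
Sample 2: N=257, proportions 0.23735, 0.05837, 0.33852, 0.16732, 0.08171, 0.11673, giving 1−D = 0.77736.
Difference = |0.81289 − 0.77736| = 0.03553, i.e. 0.036 to 3 decimal places.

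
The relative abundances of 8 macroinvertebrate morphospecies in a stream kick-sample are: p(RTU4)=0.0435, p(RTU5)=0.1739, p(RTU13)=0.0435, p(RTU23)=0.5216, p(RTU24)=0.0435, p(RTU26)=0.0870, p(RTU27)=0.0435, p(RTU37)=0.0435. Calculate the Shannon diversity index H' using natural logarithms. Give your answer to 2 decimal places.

Each pᵢ ln pᵢ term (working shown to 4 dp, full precision carried): 0.0435×(-3.1350)=-0.1364, 0.1739×(-1.7493)=-0.3042, 0.0435×(-3.1350)=-0.1364, 0.5216×(-0.6509)=-0.3395, 0.0435×(-3.1350)=-0.1364, 0.087×(-2.4418)=-0.2124, 0.0435×(-3.1350)=-0.1364, 0.0435×(-3.1350)=-0.1364.
Sum = -1.5380, so H' = 1.54.

1.54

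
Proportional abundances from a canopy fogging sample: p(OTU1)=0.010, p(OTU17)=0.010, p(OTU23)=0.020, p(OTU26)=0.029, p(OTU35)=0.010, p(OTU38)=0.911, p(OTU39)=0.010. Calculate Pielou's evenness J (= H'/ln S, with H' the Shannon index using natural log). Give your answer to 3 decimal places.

H' = −Σ pᵢ ln pᵢ = −((-0.04605) + (-0.04605) + (-0.07824) + (-0.10267) + (-0.04605) + (-0.08492) + (-0.04605)) = 0.45004 (working shown to 5 dp, full precision carried).
With S = 7 species, ln S = 1.94591, so J = 0.45004/1.94591 = 0.23127, i.e. 0.231 to 3 decimal places.

0.231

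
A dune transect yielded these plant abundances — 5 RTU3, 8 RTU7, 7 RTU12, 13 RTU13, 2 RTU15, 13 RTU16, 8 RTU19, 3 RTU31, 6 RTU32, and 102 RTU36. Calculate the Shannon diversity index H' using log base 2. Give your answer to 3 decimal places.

2.124

Total N = 5+8+7+13+2+13+8+3+6+102 = 167, so the proportions are 0.02994, 0.0479, 0.04192, 0.07784, 0.01198, 0.07784, 0.0479, 0.01796, 0.03593, 0.61078 (working shown to 5 dp, full precision carried).
Each pᵢ log₂ pᵢ term: 0.02994×(-5.06178)=-0.15155, 0.0479×(-4.38370)=-0.21000, 0.04192×(-4.57635)=-0.19182, 0.07784×(-3.68326)=-0.28672, 0.01198×(-6.38370)=-0.07645, 0.07784×(-3.68326)=-0.28672, 0.0479×(-4.38370)=-0.21000, 0.01796×(-5.79874)=-0.10417, 0.03593×(-4.79874)=-0.17241, 0.61078×(-0.71128)=-0.43443.
Sum = -2.12428, so H' = 2.124.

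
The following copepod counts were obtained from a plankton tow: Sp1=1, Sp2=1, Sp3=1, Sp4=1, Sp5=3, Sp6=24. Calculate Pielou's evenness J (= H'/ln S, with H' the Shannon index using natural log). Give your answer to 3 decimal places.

0.484

Total N = 1+1+1+1+3+24 = 31, so the proportions are 0.03226, 0.03226, 0.03226, 0.03226, 0.09677, 0.77419 (working shown to 5 dp, full precision carried).
H' = −Σ pᵢ ln pᵢ = −((-0.11077) + (-0.11077) + (-0.11077) + (-0.11077) + (-0.22600) + (-0.19814)) = 0.86724.
With S = 6 species, ln S = 1.79176, so J = 0.86724/1.79176 = 0.48402, i.e. 0.484 to 3 decimal places.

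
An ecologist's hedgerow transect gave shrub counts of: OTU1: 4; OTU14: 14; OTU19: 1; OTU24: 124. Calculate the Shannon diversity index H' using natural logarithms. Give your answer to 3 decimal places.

0.486

Total N = 4+14+1+124 = 143, so the proportions are 0.02797, 0.0979, 0.00699, 0.86713 (working shown to 5 dp, full precision carried).
Each pᵢ ln pᵢ term: 0.02797×(-3.57655)=-0.10004, 0.0979×(-2.32379)=-0.22750, 0.00699×(-4.96284)=-0.03471, 0.86713×(-0.14256)=-0.12362.
Sum = -0.48587, so H' = 0.486.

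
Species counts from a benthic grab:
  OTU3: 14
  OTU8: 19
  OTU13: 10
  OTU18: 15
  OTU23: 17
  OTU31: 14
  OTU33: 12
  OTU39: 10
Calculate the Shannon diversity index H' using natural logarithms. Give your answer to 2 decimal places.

Total N = 14+19+10+15+17+14+12+10 = 111, so the proportions are 0.1261, 0.1712, 0.0901, 0.1351, 0.1532, 0.1261, 0.1081, 0.0901 (working shown to 4 dp, full precision carried).
Each pᵢ ln pᵢ term: 0.1261×(-2.0705)=-0.2611, 0.1712×(-1.7651)=-0.3021, 0.0901×(-2.4069)=-0.2168, 0.1351×(-2.0015)=-0.2705, 0.1532×(-1.8763)=-0.2874, 0.1261×(-2.0705)=-0.2611, 0.1081×(-2.2246)=-0.2405, 0.0901×(-2.4069)=-0.2168.
Sum = -2.0564, so H' = 2.06.

2.06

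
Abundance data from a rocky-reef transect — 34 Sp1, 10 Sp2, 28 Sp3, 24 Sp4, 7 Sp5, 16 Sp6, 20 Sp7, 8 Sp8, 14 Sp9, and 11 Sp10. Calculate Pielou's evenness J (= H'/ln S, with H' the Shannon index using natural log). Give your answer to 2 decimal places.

0.95

Total N = 34+10+28+24+7+16+20+8+14+11 = 172, so the proportions are 0.1977, 0.0581, 0.1628, 0.1395, 0.0407, 0.093, 0.1163, 0.0465, 0.0814, 0.064 (working shown to 4 dp, full precision carried).
H' = −Σ pᵢ ln pᵢ = −((-0.3205) + (-0.1654) + (-0.2955) + (-0.2748) + (-0.1303) + (-0.2209) + (-0.2502) + (-0.1427) + (-0.2042) + (-0.1758)) = 2.1803.
With S = 10 species, ln S = 2.3026, so J = 2.1803/2.3026 = 0.9469, i.e. 0.95 to 2 decimal places.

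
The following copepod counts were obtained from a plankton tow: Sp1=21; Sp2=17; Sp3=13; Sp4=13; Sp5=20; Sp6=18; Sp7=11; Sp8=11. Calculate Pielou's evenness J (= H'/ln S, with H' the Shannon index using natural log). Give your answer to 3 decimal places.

0.986

Total N = 21+17+13+13+20+18+11+11 = 124, so the proportions are 0.16935, 0.1371, 0.10484, 0.10484, 0.16129, 0.14516, 0.08871, 0.08871 (working shown to 5 dp, full precision carried).
H' = −Σ pᵢ ln pᵢ = −((-0.30073) + (-0.27242) + (-0.23645) + (-0.23645) + (-0.29428) + (-0.28015) + (-0.21489) + (-0.21489)) = 2.05025.
With S = 8 species, ln S = 2.07944, so J = 2.05025/2.07944 = 0.98596, i.e. 0.986 to 3 decimal places.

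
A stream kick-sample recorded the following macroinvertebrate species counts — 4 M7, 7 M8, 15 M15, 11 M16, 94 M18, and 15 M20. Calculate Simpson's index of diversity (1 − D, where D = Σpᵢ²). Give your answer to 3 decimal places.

0.556

Total N = 4+7+15+11+94+15 = 146, so the proportions are 0.0274, 0.04795, 0.10274, 0.07534, 0.64384, 0.10274 (working shown to 5 dp, full precision carried).
D = 0.0274² + 0.04795² + 0.10274² + 0.07534² + 0.64384² + 0.10274² = 0.00075 + 0.00230 + 0.01056 + 0.00568 + 0.41452 + 0.01056 = 0.44436.
So 1 − D = 0.55564, i.e. 0.556 to 3 decimal places.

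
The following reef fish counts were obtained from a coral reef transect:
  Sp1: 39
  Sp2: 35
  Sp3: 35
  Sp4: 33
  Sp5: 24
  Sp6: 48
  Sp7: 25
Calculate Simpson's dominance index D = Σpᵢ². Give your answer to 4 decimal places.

0.1499

Total N = 39+35+35+33+24+48+25 = 239, so the proportions are 0.16318, 0.146444, 0.146444, 0.138075, 0.100418, 0.200837, 0.104603 (working shown to 6 dp, full precision carried).
D = 0.16318² + 0.146444² + 0.146444² + 0.138075² + 0.100418² + 0.200837² + 0.104603² = 0.026628 + 0.021446 + 0.021446 + 0.019065 + 0.010084 + 0.040335 + 0.010942 = 0.149945.
To 4 decimal places, D = 0.1499.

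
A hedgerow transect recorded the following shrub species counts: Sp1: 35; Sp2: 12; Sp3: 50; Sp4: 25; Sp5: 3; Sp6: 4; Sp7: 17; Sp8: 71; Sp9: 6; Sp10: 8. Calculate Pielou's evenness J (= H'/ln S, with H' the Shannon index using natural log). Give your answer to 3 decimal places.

0.827

Total N = 35+12+50+25+3+4+17+71+6+8 = 231, so the proportions are 0.15152, 0.05195, 0.21645, 0.10823, 0.01299, 0.01732, 0.07359, 0.30736, 0.02597, 0.03463 (working shown to 5 dp, full precision carried).
H' = −Σ pᵢ ln pᵢ = −((-0.28592) + (-0.15364) + (-0.33125) + (-0.24064) + (-0.05641) + (-0.07024) + (-0.19202) + (-0.36260) + (-0.09482) + (-0.11647)) = 1.90401.
With S = 10 species, ln S = 2.30259, so J = 1.90401/2.30259 = 0.82690, i.e. 0.827 to 3 decimal places.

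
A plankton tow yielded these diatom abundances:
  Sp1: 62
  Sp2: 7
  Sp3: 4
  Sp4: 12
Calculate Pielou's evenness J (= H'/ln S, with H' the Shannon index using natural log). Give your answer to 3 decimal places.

0.617

Total N = 62+7+4+12 = 85, so the proportions are 0.72941, 0.08235, 0.04706, 0.14118 (working shown to 5 dp, full precision carried).
H' = −Σ pᵢ ln pᵢ = −((-0.23014) + (-0.20561) + (-0.14383) + (-0.27639)) = 0.85597.
With S = 4 species, ln S = 1.38629, so J = 0.85597/1.38629 = 0.61745, i.e. 0.617 to 3 decimal places.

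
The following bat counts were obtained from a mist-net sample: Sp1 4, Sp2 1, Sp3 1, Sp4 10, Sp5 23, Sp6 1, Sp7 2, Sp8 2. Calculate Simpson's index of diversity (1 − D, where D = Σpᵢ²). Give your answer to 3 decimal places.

Total N = 4+1+1+10+23+1+2+2 = 44, so the proportions are 0.09091, 0.02273, 0.02273, 0.22727, 0.52273, 0.02273, 0.04545, 0.04545 (working shown to 5 dp, full precision carried).
D = 0.09091² + 0.02273² + 0.02273² + 0.22727² + 0.52273² + 0.02273² + 0.04545² + 0.04545² = 0.00826 + 0.00052 + 0.00052 + 0.05165 + 0.27324 + 0.00052 + 0.00207 + 0.00207 = 0.33884.
So 1 − D = 0.66116, i.e. 0.661 to 3 decimal places.

0.661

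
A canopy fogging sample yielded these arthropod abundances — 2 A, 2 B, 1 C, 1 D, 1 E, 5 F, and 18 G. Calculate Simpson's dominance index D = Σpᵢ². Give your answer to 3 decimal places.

0.400

Total N = 2+2+1+1+1+5+18 = 30, so the proportions are 0.06667, 0.06667, 0.03333, 0.03333, 0.03333, 0.16667, 0.6 (working shown to 5 dp, full precision carried).
D = 0.06667² + 0.06667² + 0.03333² + 0.03333² + 0.03333² + 0.16667² + 0.6² = 0.00444 + 0.00444 + 0.00111 + 0.00111 + 0.00111 + 0.02778 + 0.36000 = 0.40000.
To 3 decimal places, D = 0.400.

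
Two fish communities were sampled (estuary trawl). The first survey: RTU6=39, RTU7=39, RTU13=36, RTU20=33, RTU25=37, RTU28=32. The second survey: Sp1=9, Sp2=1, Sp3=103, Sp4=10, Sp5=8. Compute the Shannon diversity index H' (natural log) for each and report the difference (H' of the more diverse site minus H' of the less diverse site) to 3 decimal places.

The first survey: N=216, proportions 0.18056, 0.18056, 0.16667, 0.15278, 0.1713, 0.14815, giving H' = 1.78890 (working shown to 5 dp, full precision carried).
The second survey: N=131, proportions 0.0687, 0.00763, 0.78626, 0.07634, 0.06107, giving H' = 0.77738.
Difference = |1.78890 − 0.77738| = 1.01152, i.e. 1.012 to 3 decimal places.

1.012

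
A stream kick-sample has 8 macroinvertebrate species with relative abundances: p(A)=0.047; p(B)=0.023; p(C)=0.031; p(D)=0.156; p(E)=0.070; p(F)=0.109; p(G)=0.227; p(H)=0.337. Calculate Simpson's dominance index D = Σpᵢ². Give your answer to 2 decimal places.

0.21

D = 0.047² + 0.023² + 0.031² + 0.156² + 0.07² + 0.109² + 0.227² + 0.337² = 0.0022 + 0.0005 + 0.0010 + 0.0243 + 0.0049 + 0.0119 + 0.0515 + 0.1136 = 0.2099 (working shown to 4 dp, full precision carried).
To 2 decimal places, D = 0.21.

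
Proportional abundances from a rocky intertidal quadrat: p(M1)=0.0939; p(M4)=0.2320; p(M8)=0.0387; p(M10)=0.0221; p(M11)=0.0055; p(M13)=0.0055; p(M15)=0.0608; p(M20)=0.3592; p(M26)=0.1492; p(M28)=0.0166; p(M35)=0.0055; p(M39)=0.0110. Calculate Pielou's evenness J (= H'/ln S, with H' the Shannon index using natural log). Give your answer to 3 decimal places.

H' = −Σ pᵢ ln pᵢ = −((-0.22212) + (-0.33896) + (-0.12585) + (-0.08425) + (-0.02862) + (-0.02862) + (-0.17025) + (-0.36778) + (-0.28385) + (-0.06803) + (-0.02862) + (-0.04961)) = 1.79654 (working shown to 5 dp, full precision carried).
With S = 12 species, ln S = 2.48491, so J = 1.79654/2.48491 = 0.72298, i.e. 0.723 to 3 decimal places.

0.723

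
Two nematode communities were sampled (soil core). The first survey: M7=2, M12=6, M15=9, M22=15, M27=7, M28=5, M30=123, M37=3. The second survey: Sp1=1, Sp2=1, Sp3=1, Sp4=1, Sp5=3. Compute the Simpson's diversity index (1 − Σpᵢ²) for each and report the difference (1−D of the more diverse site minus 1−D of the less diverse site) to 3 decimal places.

The first survey: N=170, proportions 0.01176, 0.03529, 0.05294, 0.08824, 0.04118, 0.02941, 0.72353, 0.01765, giving 1−D = 0.46166 (working shown to 5 dp, full precision carried).
The second survey: N=7, proportions 0.14286, 0.14286, 0.14286, 0.14286, 0.42857, giving 1−D = 0.73469.
Difference = |0.46166 − 0.73469| = 0.27303, i.e. 0.273 to 3 decimal places.

0.273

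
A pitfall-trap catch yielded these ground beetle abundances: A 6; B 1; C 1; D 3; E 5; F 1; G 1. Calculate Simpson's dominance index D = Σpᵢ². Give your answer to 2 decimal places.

Total N = 6+1+1+3+5+1+1 = 18, so the proportions are 0.3333, 0.0556, 0.0556, 0.1667, 0.2778, 0.0556, 0.0556 (working shown to 4 dp, full precision carried).
D = 0.3333² + 0.0556² + 0.0556² + 0.1667² + 0.2778² + 0.0556² + 0.0556² = 0.1111 + 0.0031 + 0.0031 + 0.0278 + 0.0772 + 0.0031 + 0.0031 = 0.2284.
To 2 decimal places, D = 0.23.

0.23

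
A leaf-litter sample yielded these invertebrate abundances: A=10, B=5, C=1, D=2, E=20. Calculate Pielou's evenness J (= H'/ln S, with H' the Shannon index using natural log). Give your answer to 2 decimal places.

Total N = 10+5+1+2+20 = 38, so the proportions are 0.2632, 0.1316, 0.0263, 0.0526, 0.5263 (working shown to 4 dp, full precision carried).
H' = −Σ pᵢ ln pᵢ = −((-0.3513) + (-0.2669) + (-0.0957) + (-0.1550) + (-0.3378)) = 1.2067.
With S = 5 species, ln S = 1.6094, so J = 1.2067/1.6094 = 0.7498, i.e. 0.75 to 2 decimal places.

0.75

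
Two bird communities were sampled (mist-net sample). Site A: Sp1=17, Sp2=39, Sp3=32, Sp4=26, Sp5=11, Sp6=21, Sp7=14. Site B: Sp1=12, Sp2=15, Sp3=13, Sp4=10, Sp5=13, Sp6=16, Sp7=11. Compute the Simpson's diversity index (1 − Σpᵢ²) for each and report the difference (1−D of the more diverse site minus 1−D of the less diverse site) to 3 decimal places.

0.021

Site A: N=160, proportions 0.10625, 0.24375, 0.2, 0.1625, 0.06875, 0.13125, 0.0875, giving 1−D = 0.83328 (working shown to 5 dp, full precision carried).
Site B: N=90, proportions 0.13333, 0.16667, 0.14444, 0.11111, 0.14444, 0.17778, 0.12222, giving 1−D = 0.85383.
Difference = |0.83328 − 0.85383| = 0.02055, i.e. 0.021 to 3 decimal places.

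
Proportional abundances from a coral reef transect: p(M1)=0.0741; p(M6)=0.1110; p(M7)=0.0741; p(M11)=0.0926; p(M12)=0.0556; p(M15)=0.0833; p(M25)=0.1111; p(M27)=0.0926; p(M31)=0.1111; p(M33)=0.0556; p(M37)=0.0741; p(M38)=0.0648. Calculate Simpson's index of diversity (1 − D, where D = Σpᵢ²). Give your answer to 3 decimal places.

D = 0.0741² + 0.111² + 0.0741² + 0.0926² + 0.0556² + 0.0833² + 0.1111² + 0.0926² + 0.1111² + 0.0556² + 0.0741² + 0.0648² = 0.00549 + 0.01232 + 0.00549 + 0.00857 + 0.00309 + 0.00694 + 0.01234 + 0.00857 + 0.01234 + 0.00309 + 0.00549 + 0.00420 = 0.08795 (working shown to 5 dp, full precision carried).
So 1 − D = 0.91205, i.e. 0.912 to 3 decimal places.

0.912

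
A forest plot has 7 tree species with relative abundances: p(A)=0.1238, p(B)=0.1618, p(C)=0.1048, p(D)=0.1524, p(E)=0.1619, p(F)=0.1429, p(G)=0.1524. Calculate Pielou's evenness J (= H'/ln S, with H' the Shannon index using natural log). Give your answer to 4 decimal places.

H' = −Σ pᵢ ln pᵢ = −((-0.258629) + (-0.294702) + (-0.236398) + (-0.286702) + (-0.294784) + (-0.278028) + (-0.286702)) = 1.935944 (working shown to 6 dp, full precision carried).
With S = 7 species, ln S = 1.945910, so J = 1.935944/1.945910 = 0.994878, i.e. 0.9949 to 4 decimal places.

0.9949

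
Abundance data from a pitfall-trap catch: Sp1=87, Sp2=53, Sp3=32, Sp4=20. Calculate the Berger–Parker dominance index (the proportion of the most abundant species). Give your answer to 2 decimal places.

Total N = 87+53+32+20 = 192, so the proportions are 0.4531, 0.276, 0.1667, 0.1042 (working shown to 4 dp, full precision carried).
The largest proportion is 0.4531, i.e. d = 0.45 to 2 decimal places.

0.45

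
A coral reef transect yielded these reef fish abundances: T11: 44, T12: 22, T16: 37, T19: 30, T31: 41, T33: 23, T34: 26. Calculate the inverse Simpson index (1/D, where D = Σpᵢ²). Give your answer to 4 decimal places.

6.5649

Total N = 44+22+37+30+41+23+26 = 223, so the proportions are 0.19730942, 0.09865471, 0.16591928, 0.13452915, 0.1838565, 0.10313901, 0.11659193 (working shown to 8 dp, full precision carried).
D = 0.19730942² + 0.09865471² + 0.16591928² + 0.13452915² + 0.1838565² + 0.10313901² + 0.11659193² = 0.03893101 + 0.00973275 + 0.02752921 + 0.01809809 + 0.03380321 + 0.01063766 + 0.01359368 = 0.15232560.
So 1/D = 6.564884, i.e. 6.5649 to 4 decimal places.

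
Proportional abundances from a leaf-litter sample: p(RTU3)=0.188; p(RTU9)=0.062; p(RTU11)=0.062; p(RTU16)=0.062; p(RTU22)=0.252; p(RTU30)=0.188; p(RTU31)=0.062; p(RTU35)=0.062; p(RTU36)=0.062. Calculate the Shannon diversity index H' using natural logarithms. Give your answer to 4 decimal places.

Each pᵢ ln pᵢ term (working shown to 6 dp, full precision carried): 0.188×(-1.671313)=-0.314207, 0.062×(-2.780621)=-0.172398, 0.062×(-2.780621)=-0.172398, 0.062×(-2.780621)=-0.172398, 0.252×(-1.378326)=-0.347338, 0.188×(-1.671313)=-0.314207, 0.062×(-2.780621)=-0.172398, 0.062×(-2.780621)=-0.172398, 0.062×(-2.780621)=-0.172398.
Sum = -2.010143, so H' = 2.0101.

2.0101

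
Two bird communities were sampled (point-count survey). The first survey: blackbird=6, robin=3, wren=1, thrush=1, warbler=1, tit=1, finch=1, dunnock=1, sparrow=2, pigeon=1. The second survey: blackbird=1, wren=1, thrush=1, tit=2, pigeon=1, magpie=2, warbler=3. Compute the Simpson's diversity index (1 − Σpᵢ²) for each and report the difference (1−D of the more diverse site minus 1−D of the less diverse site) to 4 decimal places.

The first survey: N=18, proportions 0.333333, 0.166667, 0.055556, 0.055556, 0.055556, 0.055556, 0.055556, 0.055556, 0.111111, 0.055556, giving 1−D = 0.827160 (working shown to 6 dp, full precision carried).
The second survey: N=11, proportions 0.090909, 0.090909, 0.090909, 0.181818, 0.090909, 0.181818, 0.272727, giving 1−D = 0.826446.
Difference = |0.827160 − 0.826446| = 0.000714, i.e. 0.0007 to 4 decimal places.

0.0007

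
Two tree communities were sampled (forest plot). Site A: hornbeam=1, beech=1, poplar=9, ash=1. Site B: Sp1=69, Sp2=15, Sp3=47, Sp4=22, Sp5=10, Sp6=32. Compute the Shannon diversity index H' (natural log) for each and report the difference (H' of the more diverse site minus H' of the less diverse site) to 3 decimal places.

0.766

Site A: N=12, proportions 0.08333, 0.08333, 0.75, 0.08333, giving H' = 0.83699 (working shown to 5 dp, full precision carried).
Site B: N=195, proportions 0.35385, 0.07692, 0.24103, 0.11282, 0.05128, 0.1641, giving H' = 1.60293.
Difference = |0.83699 − 1.60293| = 0.76594, i.e. 0.766 to 3 decimal places.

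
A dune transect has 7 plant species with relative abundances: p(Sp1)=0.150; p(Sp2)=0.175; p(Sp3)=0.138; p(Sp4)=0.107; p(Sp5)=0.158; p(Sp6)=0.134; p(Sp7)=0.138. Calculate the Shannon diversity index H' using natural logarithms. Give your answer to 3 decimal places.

1.936

Each pᵢ ln pᵢ term (working shown to 5 dp, full precision carried): 0.15×(-1.89712)=-0.28457, 0.175×(-1.74297)=-0.30502, 0.138×(-1.98050)=-0.27331, 0.107×(-2.23493)=-0.23914, 0.158×(-1.84516)=-0.29154, 0.134×(-2.00992)=-0.26933, 0.138×(-1.98050)=-0.27331.
Sum = -1.93621, so H' = 1.936.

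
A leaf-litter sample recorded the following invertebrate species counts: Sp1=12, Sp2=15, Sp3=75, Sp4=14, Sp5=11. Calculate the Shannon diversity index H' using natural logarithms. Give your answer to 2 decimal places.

1.24

Total N = 12+15+75+14+11 = 127, so the proportions are 0.0945, 0.1181, 0.5906, 0.1102, 0.0866 (working shown to 4 dp, full precision carried).
Each pᵢ ln pᵢ term: 0.0945×(-2.3593)=-0.2229, 0.1181×(-2.1361)=-0.2523, 0.5906×(-0.5267)=-0.3110, 0.1102×(-2.2051)=-0.2431, 0.0866×(-2.4463)=-0.2119.
Sum = -1.2412, so H' = 1.24.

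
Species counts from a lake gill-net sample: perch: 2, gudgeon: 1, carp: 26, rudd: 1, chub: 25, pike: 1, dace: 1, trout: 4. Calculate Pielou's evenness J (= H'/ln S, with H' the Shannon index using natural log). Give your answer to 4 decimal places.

0.6200

Total N = 2+1+26+1+25+1+1+4 = 61, so the proportions are 0.032787, 0.016393, 0.42623, 0.016393, 0.409836, 0.016393, 0.016393, 0.065574 (working shown to 6 dp, full precision carried).
H' = −Σ pᵢ ln pᵢ = −((-0.112057) + (-0.067391) + (-0.363479) + (-0.067391) + (-0.365573) + (-0.067391) + (-0.067391) + (-0.178661)) = 1.289335.
With S = 8 species, ln S = 2.079442, so J = 1.289335/2.079442 = 0.620039, i.e. 0.6200 to 4 decimal places.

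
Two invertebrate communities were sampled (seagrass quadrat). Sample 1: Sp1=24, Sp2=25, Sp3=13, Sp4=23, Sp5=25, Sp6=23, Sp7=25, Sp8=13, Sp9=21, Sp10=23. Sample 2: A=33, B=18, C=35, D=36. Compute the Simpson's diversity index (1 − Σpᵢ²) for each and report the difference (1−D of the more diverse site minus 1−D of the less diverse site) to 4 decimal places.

Sample 1: N=215, proportions 0.111628, 0.116279, 0.060465, 0.106977, 0.116279, 0.106977, 0.116279, 0.060465, 0.097674, 0.106977, giving 1−D = 0.895792 (working shown to 6 dp, full precision carried).
Sample 2: N=122, proportions 0.270492, 0.147541, 0.286885, 0.295082, giving 1−D = 0.735689.
Difference = |0.895792 − 0.735689| = 0.160103, i.e. 0.1601 to 4 decimal places.

0.1601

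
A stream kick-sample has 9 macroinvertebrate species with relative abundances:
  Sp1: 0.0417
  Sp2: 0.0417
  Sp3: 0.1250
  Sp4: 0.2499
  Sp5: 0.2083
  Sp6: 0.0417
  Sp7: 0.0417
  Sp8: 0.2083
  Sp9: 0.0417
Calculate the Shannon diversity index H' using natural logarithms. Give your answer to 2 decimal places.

1.92

Each pᵢ ln pᵢ term (working shown to 4 dp, full precision carried): 0.0417×(-3.1773)=-0.1325, 0.0417×(-3.1773)=-0.1325, 0.125×(-2.0794)=-0.2599, 0.2499×(-1.3867)=-0.3465, 0.2083×(-1.5688)=-0.3268, 0.0417×(-3.1773)=-0.1325, 0.0417×(-3.1773)=-0.1325, 0.2083×(-1.5688)=-0.3268, 0.0417×(-3.1773)=-0.1325.
Sum = -1.9225, so H' = 1.92.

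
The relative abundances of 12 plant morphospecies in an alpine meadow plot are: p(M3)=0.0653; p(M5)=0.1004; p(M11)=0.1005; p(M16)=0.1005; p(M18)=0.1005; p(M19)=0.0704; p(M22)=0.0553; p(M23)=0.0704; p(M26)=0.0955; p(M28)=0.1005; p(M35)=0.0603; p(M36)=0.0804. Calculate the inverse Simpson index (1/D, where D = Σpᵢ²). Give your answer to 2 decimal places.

11.50

D = 0.0653² + 0.1004² + 0.1005² + 0.1005² + 0.1005² + 0.0704² + 0.0553² + 0.0704² + 0.0955² + 0.1005² + 0.0603² + 0.0804² = 0.0042641 + 0.0100802 + 0.0101003 + 0.0101003 + 0.0101003 + 0.0049562 + 0.0030581 + 0.0049562 + 0.0091202 + 0.0101003 + 0.0036361 + 0.0064642 = 0.0869362 (working shown to 7 dp, full precision carried).
So 1/D = 11.5027, i.e. 11.50 to 2 decimal places.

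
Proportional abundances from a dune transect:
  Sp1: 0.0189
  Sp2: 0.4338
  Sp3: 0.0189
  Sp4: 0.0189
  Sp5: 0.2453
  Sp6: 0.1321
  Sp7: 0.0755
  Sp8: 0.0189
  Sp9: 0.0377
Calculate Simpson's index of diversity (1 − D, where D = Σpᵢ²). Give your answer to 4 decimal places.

D = 0.0189² + 0.4338² + 0.0189² + 0.0189² + 0.2453² + 0.1321² + 0.0755² + 0.0189² + 0.0377² = 0.000357 + 0.188182 + 0.000357 + 0.000357 + 0.060172 + 0.017450 + 0.005700 + 0.000357 + 0.001421 = 0.274355 (working shown to 6 dp, full precision carried).
So 1 − D = 0.725645, i.e. 0.7256 to 4 decimal places.

0.7256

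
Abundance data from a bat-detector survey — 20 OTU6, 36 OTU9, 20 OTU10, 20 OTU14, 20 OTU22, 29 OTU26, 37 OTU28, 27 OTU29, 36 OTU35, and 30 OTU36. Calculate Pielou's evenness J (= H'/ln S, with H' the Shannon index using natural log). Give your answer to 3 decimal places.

0.986

Total N = 20+36+20+20+20+29+37+27+36+30 = 275, so the proportions are 0.072727, 0.130909, 0.072727, 0.072727, 0.072727, 0.105455, 0.134545, 0.098182, 0.130909, 0.109091 (working shown to 6 dp, full precision carried).
H' = −Σ pᵢ ln pᵢ = −((-0.190621) + (-0.266171) + (-0.190621) + (-0.190621) + (-0.190621) + (-0.237217) + (-0.269878) + (-0.227874) + (-0.266171) + (-0.241699)) = 2.271495.
With S = 10 species, ln S = 2.302585, so J = 2.271495/2.302585 = 0.986498, i.e. 0.986 to 3 decimal places.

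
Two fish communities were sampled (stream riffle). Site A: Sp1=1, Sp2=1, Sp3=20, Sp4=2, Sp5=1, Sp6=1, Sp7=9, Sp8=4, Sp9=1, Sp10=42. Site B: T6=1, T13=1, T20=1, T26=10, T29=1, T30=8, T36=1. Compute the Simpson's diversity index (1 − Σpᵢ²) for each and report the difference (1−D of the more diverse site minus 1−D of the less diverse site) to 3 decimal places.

0.018

Site A: N=82, proportions 0.0122, 0.0122, 0.2439, 0.02439, 0.0122, 0.0122, 0.10976, 0.04878, 0.0122, 0.5122, giving 1−D = 0.66240 (working shown to 5 dp, full precision carried).
Site B: N=23, proportions 0.04348, 0.04348, 0.04348, 0.43478, 0.04348, 0.34783, 0.04348, giving 1−D = 0.68053.
Difference = |0.66240 − 0.68053| = 0.01813, i.e. 0.018 to 3 decimal places.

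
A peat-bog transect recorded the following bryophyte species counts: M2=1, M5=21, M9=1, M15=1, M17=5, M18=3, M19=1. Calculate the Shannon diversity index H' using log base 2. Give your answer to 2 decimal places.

Total N = 1+21+1+1+5+3+1 = 33, so the proportions are 0.0303, 0.6364, 0.0303, 0.0303, 0.1515, 0.0909, 0.0303 (working shown to 4 dp, full precision carried).
Each pᵢ log₂ pᵢ term: 0.0303×(-5.0444)=-0.1529, 0.6364×(-0.6521)=-0.4150, 0.0303×(-5.0444)=-0.1529, 0.0303×(-5.0444)=-0.1529, 0.1515×(-2.7225)=-0.4125, 0.0909×(-3.4594)=-0.3145, 0.0303×(-5.0444)=-0.1529.
Sum = -1.7534, so H' = 1.75.

1.75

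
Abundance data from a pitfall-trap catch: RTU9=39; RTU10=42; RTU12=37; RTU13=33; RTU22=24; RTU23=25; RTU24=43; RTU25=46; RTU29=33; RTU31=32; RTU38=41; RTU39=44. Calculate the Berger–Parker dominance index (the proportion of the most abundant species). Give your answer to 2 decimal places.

Total N = 39+42+37+33+24+25+43+46+33+32+41+44 = 439, so the proportions are 0.0888, 0.0957, 0.0843, 0.0752, 0.0547, 0.0569, 0.0979, 0.1048, 0.0752, 0.0729, 0.0934, 0.1002 (working shown to 4 dp, full precision carried).
The largest proportion is 0.1048, i.e. d = 0.10 to 2 decimal places.

0.10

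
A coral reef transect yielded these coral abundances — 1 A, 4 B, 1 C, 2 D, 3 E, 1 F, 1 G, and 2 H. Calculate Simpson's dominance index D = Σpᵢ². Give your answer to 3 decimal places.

Total N = 1+4+1+2+3+1+1+2 = 15, so the proportions are 0.06667, 0.26667, 0.06667, 0.13333, 0.2, 0.06667, 0.06667, 0.13333 (working shown to 5 dp, full precision carried).
D = 0.06667² + 0.26667² + 0.06667² + 0.13333² + 0.2² + 0.06667² + 0.06667² + 0.13333² = 0.00444 + 0.07111 + 0.00444 + 0.01778 + 0.04000 + 0.00444 + 0.00444 + 0.01778 = 0.16444.
To 3 decimal places, D = 0.164.

0.164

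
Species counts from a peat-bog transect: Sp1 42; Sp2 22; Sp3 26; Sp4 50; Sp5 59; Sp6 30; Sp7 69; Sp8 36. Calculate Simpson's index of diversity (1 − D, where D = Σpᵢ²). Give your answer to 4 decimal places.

0.8578

Total N = 42+22+26+50+59+30+69+36 = 334, so the proportions are 0.125749, 0.065868, 0.077844, 0.149701, 0.176647, 0.08982, 0.206587, 0.107784 (working shown to 6 dp, full precision carried).
D = 0.125749² + 0.065868² + 0.077844² + 0.149701² + 0.176647² + 0.08982² + 0.206587² + 0.107784² = 0.015813 + 0.004339 + 0.006060 + 0.022410 + 0.031204 + 0.008068 + 0.042678 + 0.011617 = 0.142189.
So 1 − D = 0.857811, i.e. 0.8578 to 4 decimal places.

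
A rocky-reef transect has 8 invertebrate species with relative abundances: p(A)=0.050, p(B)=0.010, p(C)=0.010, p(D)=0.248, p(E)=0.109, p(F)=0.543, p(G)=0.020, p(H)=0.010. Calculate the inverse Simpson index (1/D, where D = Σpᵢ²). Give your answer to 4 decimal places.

2.6923

D = 0.05² + 0.01² + 0.01² + 0.248² + 0.109² + 0.543² + 0.02² + 0.01² = 0.0025000 + 0.0001000 + 0.0001000 + 0.0615040 + 0.0118810 + 0.2948490 + 0.0004000 + 0.0001000 = 0.3714340 (working shown to 7 dp, full precision carried).
So 1/D = 2.692268, i.e. 2.6923 to 4 decimal places.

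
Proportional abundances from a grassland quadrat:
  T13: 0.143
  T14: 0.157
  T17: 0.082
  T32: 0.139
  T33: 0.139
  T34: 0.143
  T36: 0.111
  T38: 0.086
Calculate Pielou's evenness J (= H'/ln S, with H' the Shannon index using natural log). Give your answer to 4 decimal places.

0.9885

H' = −Σ pᵢ ln pᵢ = −((-0.278122) + (-0.290687) + (-0.205085) + (-0.274286) + (-0.274286) + (-0.278122) + (-0.244003) + (-0.210993)) = 2.055585 (working shown to 6 dp, full precision carried).
With S = 8 species, ln S = 2.079442, so J = 2.055585/2.079442 = 0.988527, i.e. 0.9885 to 4 decimal places.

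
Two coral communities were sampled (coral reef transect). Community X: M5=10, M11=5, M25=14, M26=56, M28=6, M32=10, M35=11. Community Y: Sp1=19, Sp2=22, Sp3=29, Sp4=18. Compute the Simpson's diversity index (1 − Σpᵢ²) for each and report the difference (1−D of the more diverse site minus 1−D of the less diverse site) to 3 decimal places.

0.037

Community X: N=112, proportions 0.08929, 0.04464, 0.125, 0.5, 0.05357, 0.08929, 0.09821, giving 1−D = 0.70392 (working shown to 5 dp, full precision carried).
Community Y: N=88, proportions 0.21591, 0.25, 0.32955, 0.20455, giving 1−D = 0.74044.
Difference = |0.70392 − 0.74044| = 0.03652, i.e. 0.037 to 3 decimal places.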